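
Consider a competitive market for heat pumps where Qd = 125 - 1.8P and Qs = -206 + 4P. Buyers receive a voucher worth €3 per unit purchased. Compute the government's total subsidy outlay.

Government cost = €78

Pre-subsidy: 125 - 1.8P = -206 + 4P gives P* = 1655/29, Q* = 646/29.
With the rebate, buyers effectively pay Pb = Ps − 3, where Ps is the price sellers receive.
Demand in terms of Ps becomes Qd = 125 − 1.8(Ps − 3) = 130.4 - 1.8Ps. Setting this equal to supply: 130.4 - 1.8Ps = -206 + 4Ps, so Ps = 58.
Buyers pay Pb = 58 − 3 = 55; Q' = -206 + 4·58 = 26.
Government outlay = subsidy × quantity = 3 × 26 = 78.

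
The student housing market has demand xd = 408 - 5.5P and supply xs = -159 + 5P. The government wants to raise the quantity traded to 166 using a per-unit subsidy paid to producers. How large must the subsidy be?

At x = 166, invert demand for the buyer price: Pb = (408 − 166)/5.5 = 44; invert supply for the seller price: Ps = (166 − (-159))/5 = 65.
The subsidy must fill the gap: s = Ps − Pb = 65 − 44 = 21.

Required subsidy s = 21 per unit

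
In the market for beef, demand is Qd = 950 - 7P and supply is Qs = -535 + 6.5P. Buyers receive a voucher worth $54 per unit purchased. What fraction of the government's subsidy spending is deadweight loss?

Pre-subsidy: 950 - 7P = -535 + 6.5P gives P* = 110, Q* = 180.
With the rebate, buyers effectively pay Pb = Ps − 54, where Ps is the price sellers receive.
Demand in terms of Ps becomes Qd = 950 − 7(Ps − 54) = 1328 - 7Ps. Setting this equal to supply: 1328 - 7Ps = -535 + 6.5Ps, so Ps = 138.
Buyers pay Pb = 138 − 54 = 84; Q' = -535 + 6.5·138 = 362.
ΔCS = ½(180 + 362)(110 − 84) = 7046; ΔPS = ½(180 + 362)(138 − 110) = 7588.
Government spending = 54 × 362 = 19548.
DWL = ½ × 54 × (362 − 180) = 4914; fraction = 4914 / 19548 = 91/362.

DWL / government spending = 91/362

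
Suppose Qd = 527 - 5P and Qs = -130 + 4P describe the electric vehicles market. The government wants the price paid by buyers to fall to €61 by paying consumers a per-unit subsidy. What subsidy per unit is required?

Required subsidy s = €27 per unit

At a buyer price of 61, quantity demanded is 527 − 5·61 = 222.
Sellers supply 222 only when they receive Ps with -130 + 4·Ps = 222, i.e. Ps = 88.
s = Ps − Pb = 88 − 61 = 27.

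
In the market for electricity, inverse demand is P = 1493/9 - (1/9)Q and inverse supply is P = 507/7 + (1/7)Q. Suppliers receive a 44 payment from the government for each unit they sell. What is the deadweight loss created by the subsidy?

Deadweight loss = 3811.5

Pre-subsidy: 1493/9 - (1/9)Q = 507/7 + (1/7)Q gives Q* = 368 and P* = 125.
With the subsidy, sellers receive Ps = Pb + 44 for each unit, where Pb is the price buyers pay.
On the curves, Pb = 1493/9 - (1/9)Q and Ps = 507/7 + (1/7)Q; the wedge Ps − Pb = 44 gives 507/7 + (1/7)Q − (1493/9 - (1/9)Q) = 44, so Q' = 541.25.
Then Pb = 1493/9 − (1/9)·541.25 = 105.75 and Ps = 507/7 + (1/7)·541.25 = 149.75.
The subsidy expands output by 541.25 − 368 = 173.25 past the efficient level; on those units the gap between marginal cost and willingness to pay runs from 0 up to 44.
DWL = ½ × 44 × 173.25 = 3811.5.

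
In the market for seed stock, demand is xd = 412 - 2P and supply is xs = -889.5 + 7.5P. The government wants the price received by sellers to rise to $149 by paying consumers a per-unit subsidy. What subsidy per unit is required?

At a seller price of 149, quantity supplied is -889.5 + 7.5·149 = 228.
Buyers absorb 228 only when they pay Pb with 412 − 2·Pb = 228, i.e. Pb = 92.
s = Ps − Pb = 149 − 92 = 57.

Required subsidy s = $57 per unit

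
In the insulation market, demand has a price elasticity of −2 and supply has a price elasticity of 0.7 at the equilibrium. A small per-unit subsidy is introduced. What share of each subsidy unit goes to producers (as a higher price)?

Producer share = 20/27

For a small subsidy around the equilibrium, the benefit split depends on the relative slopes, which at a point are proportional to the elasticities.
Buyer share = εs/(εs + |εd|) = 0.7/(0.7 + 2) = 7/27; seller share = |εd|/(εs + |εd|) = 20/27.
So producers capture 20/27 of the subsidy.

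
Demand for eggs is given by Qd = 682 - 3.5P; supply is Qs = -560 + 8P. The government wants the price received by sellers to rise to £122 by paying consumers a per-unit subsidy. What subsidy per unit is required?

Required subsidy s = £46 per unit

At a seller price of 122, quantity supplied is -560 + 8·122 = 416.
Buyers absorb 416 only when they pay Pb with 682 − 3.5·Pb = 416, i.e. Pb = 76.
s = Ps − Pb = 122 − 76 = 46.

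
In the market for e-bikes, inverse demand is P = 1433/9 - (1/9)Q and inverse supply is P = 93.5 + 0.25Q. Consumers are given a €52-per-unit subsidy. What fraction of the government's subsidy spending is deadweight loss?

Pre-subsidy: 1433/9 - (1/9)Q = 93.5 + 0.25Q gives Q* = 182 and P* = 139.
With the rebate, buyers effectively pay Pb = Ps − 52, where Ps is the price sellers receive.
On the curves, Pb = 1433/9 - (1/9)Q and Ps = 93.5 + 0.25Q; the wedge Ps − Pb = 52 gives 93.5 + 0.25Q − (1433/9 - (1/9)Q) = 52, so Q' = 326.
Then Pb = 1433/9 − (1/9)·326 = 123 and Ps = 93.5 + 0.25·326 = 175.
ΔCS = ½(182 + 326)(139 − 123) = 4064; ΔPS = ½(182 + 326)(175 − 139) = 9144.
Government spending = 52 × 326 = 16952.
DWL = ½ × 52 × (326 − 182) = 3744; fraction = 3744 / 16952 = 36/163.

DWL / government spending = 36/163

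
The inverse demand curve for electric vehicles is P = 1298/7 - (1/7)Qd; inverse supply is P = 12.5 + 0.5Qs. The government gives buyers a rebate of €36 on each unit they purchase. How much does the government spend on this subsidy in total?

Pre-subsidy: 1298/7 - (1/7)Q = 12.5 + 0.5Q gives Q* = 269 and P* = 147.
With the rebate, buyers effectively pay Pb = Ps − 36, where Ps is the price sellers receive.
On the curves, Pb = 1298/7 - (1/7)Q and Ps = 12.5 + 0.5Q; the wedge Ps − Pb = 36 gives 12.5 + 0.5Q − (1298/7 - (1/7)Q) = 36, so Q' = 325.
Then Pb = 1298/7 − (1/7)·325 = 139 and Ps = 12.5 + 0.5·325 = 175.
Government outlay = subsidy × quantity = 36 × 325 = 11700.

Government cost = €11700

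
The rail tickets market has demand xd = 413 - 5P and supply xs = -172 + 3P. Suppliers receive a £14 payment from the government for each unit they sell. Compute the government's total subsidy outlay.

Government cost = £1030.75

Pre-subsidy: 413 - 5P = -172 + 3P gives P* = 73.125, x* = 47.375.
With the subsidy, sellers receive Ps = Pb + 14 for each unit, where Pb is the price buyers pay.
Supply in terms of Pb becomes xs = -172 + 3(Pb + 14) = -130 + 3Pb. Setting this equal to demand: 413 - 5Pb = -130 + 3Pb, so Pb = 67.875.
Sellers receive Ps = 67.875 + 14 = 81.875; x' = 413 − 5·67.875 = 73.625.
Government outlay = subsidy × quantity = 14 × 73.625 = 1030.75.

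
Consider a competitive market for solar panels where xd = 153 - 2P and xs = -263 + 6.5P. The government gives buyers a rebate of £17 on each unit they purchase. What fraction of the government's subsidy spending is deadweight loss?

DWL / government spending = 221/1379

Pre-subsidy: 153 - 2P = -263 + 6.5P gives P* = 832/17, x* = 937/17.
With the rebate, buyers effectively pay Pb = Ps − 17, where Ps is the price sellers receive.
Demand in terms of Ps becomes xd = 153 − 2(Ps − 17) = 187 - 2Ps. Setting this equal to supply: 187 - 2Ps = -263 + 6.5Ps, so Ps = 900/17.
Buyers pay Pb = 900/17 − 17 = 611/17; x' = -263 + 6.5·(900/17) = 1379/17.
ΔCS = ½(937/17 + 1379/17)(832/17 − 611/17) = 15054/17; ΔPS = ½(937/17 + 1379/17)(900/17 − 832/17) = 4632/17.
Government spending = 17 × 1379/17 = 1379.
DWL = ½ × 17 × (1379/17 − 937/17) = 221; fraction = 221 / 1379 = 221/1379.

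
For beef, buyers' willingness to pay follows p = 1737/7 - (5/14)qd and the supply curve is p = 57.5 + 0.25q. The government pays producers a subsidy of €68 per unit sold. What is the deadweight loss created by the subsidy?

Deadweight loss = €3808

Pre-subsidy: 1737/7 - (5/14)q = 57.5 + 0.25q gives q* = 314 and p* = 136.
With the subsidy, sellers receive ps = pb + 68 for each unit, where pb is the price buyers pay.
On the curves, pb = 1737/7 - (5/14)q and ps = 57.5 + 0.25q; the wedge ps − pb = 68 gives 57.5 + 0.25q − (1737/7 - (5/14)q) = 68, so q' = 426.
Then pb = 1737/7 − (5/14)·426 = 96 and ps = 57.5 + 0.25·426 = 164.
The subsidy expands output by 426 − 314 = 112 past the efficient level; on those units the gap between marginal cost and willingness to pay runs from 0 up to 68.
DWL = ½ × 68 × 112 = 3808.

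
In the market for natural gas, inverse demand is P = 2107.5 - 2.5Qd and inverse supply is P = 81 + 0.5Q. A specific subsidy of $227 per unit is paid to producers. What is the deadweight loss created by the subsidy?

Pre-subsidy: 2107.5 - 2.5Q = 81 + 0.5Q gives Q* = 675.5 and P* = 418.75.
With the subsidy, sellers receive Ps = Pb + 227 for each unit, where Pb is the price buyers pay.
On the curves, Pb = 2107.5 - 2.5Q and Ps = 81 + 0.5Q; the wedge Ps − Pb = 227 gives 81 + 0.5Q − (2107.5 - 2.5Q) = 227, so Q' = 4507/6.
Then Pb = 2107.5 − 2.5·(4507/6) = 2755/12 and Ps = 81 + 0.5·(4507/6) = 5479/12.
The subsidy expands output by 4507/6 − 675.5 = 227/3 past the efficient level; on those units the gap between marginal cost and willingness to pay runs from 0 up to 227.
DWL = ½ × 227 × 227/3 = 51529/6.

Deadweight loss = 51529/6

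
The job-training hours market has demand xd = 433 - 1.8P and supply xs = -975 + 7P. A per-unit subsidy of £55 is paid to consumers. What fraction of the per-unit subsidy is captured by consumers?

Consumer share = 35/44

Pre-subsidy: 433 - 1.8P = -975 + 7P gives P* = 160, x* = 145.
With the rebate, buyers effectively pay Pb = Ps − 55, where Ps is the price sellers receive.
Demand in terms of Ps becomes xd = 433 − 1.8(Ps − 55) = 532 - 1.8Ps. Setting this equal to supply: 532 - 1.8Ps = -975 + 7Ps, so Ps = 171.25.
Buyers pay Pb = 171.25 − 55 = 116.25; x' = -975 + 7·171.25 = 223.75.
Buyers' price falls by P* − Pb = 160 − 116.25 = 43.75; sellers' price rises by Ps − P* = 171.25 − 160 = 11.25.
So consumers capture 43.75/55 = 35/44 of each unit of subsidy.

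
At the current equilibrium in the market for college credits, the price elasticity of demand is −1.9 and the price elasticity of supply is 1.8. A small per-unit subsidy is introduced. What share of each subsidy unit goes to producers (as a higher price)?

Producer share = 19/37

For a small subsidy around the equilibrium, the benefit split depends on the relative slopes, which at a point are proportional to the elasticities.
Buyer share = εs/(εs + |εd|) = 1.8/(1.8 + 1.9) = 18/37; seller share = |εd|/(εs + |εd|) = 19/37.
So producers capture 19/37 of the subsidy.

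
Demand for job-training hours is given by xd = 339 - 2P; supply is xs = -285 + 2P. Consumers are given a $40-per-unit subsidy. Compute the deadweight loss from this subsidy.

Deadweight loss = $800

Pre-subsidy: 339 - 2P = -285 + 2P gives P* = 156, x* = 27.
With the rebate, buyers effectively pay Pb = Ps − 40, where Ps is the price sellers receive.
Demand in terms of Ps becomes xd = 339 − 2(Ps − 40) = 419 - 2Ps. Setting this equal to supply: 419 - 2Ps = -285 + 2Ps, so Ps = 176.
Buyers pay Pb = 176 − 40 = 136; x' = -285 + 2·176 = 67.
The subsidy expands output by 67 − 27 = 40 past the efficient level; on those units the gap between marginal cost and willingness to pay runs from 0 up to 40.
DWL = ½ × 40 × 40 = 800.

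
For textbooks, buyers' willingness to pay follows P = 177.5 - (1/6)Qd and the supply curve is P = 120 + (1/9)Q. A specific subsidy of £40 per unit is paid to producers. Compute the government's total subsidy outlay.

Pre-subsidy: 177.5 - (1/6)Q = 120 + (1/9)Q gives Q* = 207 and P* = 143.
With the subsidy, sellers receive Ps = Pb + 40 for each unit, where Pb is the price buyers pay.
On the curves, Pb = 177.5 - (1/6)Q and Ps = 120 + (1/9)Q; the wedge Ps − Pb = 40 gives 120 + (1/9)Q − (177.5 - (1/6)Q) = 40, so Q' = 351.
Then Pb = 177.5 − (1/6)·351 = 119 and Ps = 120 + (1/9)·351 = 159.
Government outlay = subsidy × quantity = 40 × 351 = 14040.

Government cost = £14040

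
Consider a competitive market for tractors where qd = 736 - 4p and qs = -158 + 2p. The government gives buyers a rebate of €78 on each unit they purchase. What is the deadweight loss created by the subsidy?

Pre-subsidy: 736 - 4p = -158 + 2p gives p* = 149, q* = 140.
With the rebate, buyers effectively pay pb = ps − 78, where ps is the price sellers receive.
Demand in terms of ps becomes qd = 736 − 4(ps − 78) = 1048 - 4ps. Setting this equal to supply: 1048 - 4ps = -158 + 2ps, so ps = 201.
Buyers pay pb = 201 − 78 = 123; q' = -158 + 2·201 = 244.
The subsidy expands output by 244 − 140 = 104 past the efficient level; on those units the gap between marginal cost and willingness to pay runs from 0 up to 78.
DWL = ½ × 78 × 104 = 4056.

Deadweight loss = €4056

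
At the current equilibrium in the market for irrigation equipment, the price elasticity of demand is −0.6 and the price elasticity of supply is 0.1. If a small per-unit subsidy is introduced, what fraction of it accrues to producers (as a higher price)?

For a small subsidy around the equilibrium, the benefit split depends on the relative slopes, which at a point are proportional to the elasticities.
Buyer share = εs/(εs + |εd|) = 0.1/(0.1 + 0.6) = 1/7; seller share = |εd|/(εs + |εd|) = 6/7.
So producers capture 6/7 of the subsidy.

Producer share = 6/7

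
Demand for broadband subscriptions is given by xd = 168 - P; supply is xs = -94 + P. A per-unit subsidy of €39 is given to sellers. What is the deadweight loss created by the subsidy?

Pre-subsidy: 168 - P = -94 + P gives P* = 131, x* = 37.
With the subsidy, sellers receive Ps = Pb + 39 for each unit, where Pb is the price buyers pay.
Supply in terms of Pb becomes xs = -94 + 1(Pb + 39) = -55 + Pb. Setting this equal to demand: 168 - Pb = -55 + Pb, so Pb = 111.5.
Sellers receive Ps = 111.5 + 39 = 150.5; x' = 168 − 1·111.5 = 56.5.
The subsidy expands output by 56.5 − 37 = 19.5 past the efficient level; on those units the gap between marginal cost and willingness to pay runs from 0 up to 39.
DWL = ½ × 39 × 19.5 = 380.25.

Deadweight loss = €380.25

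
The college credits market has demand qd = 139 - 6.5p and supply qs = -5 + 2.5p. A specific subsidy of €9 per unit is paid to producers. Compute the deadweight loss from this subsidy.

Deadweight loss = €73.125

Pre-subsidy: 139 - 6.5p = -5 + 2.5p gives p* = 16, q* = 35.
With the subsidy, sellers receive ps = pb + 9 for each unit, where pb is the price buyers pay.
Supply in terms of pb becomes qs = -5 + 2.5(pb + 9) = 17.5 + 2.5pb. Setting this equal to demand: 139 - 6.5pb = 17.5 + 2.5pb, so pb = 13.5.
Sellers receive ps = 13.5 + 9 = 22.5; q' = 139 − 6.5·13.5 = 51.25.
The subsidy expands output by 51.25 − 35 = 16.25 past the efficient level; on those units the gap between marginal cost and willingness to pay runs from 0 up to 9.
DWL = ½ × 9 × 16.25 = 73.125.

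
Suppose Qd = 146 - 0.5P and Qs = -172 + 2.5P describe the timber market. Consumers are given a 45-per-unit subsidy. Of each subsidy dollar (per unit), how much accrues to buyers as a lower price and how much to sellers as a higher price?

Pre-subsidy: 146 - 0.5P = -172 + 2.5P gives P* = 106, Q* = 93.
With the rebate, buyers effectively pay Pb = Ps − 45, where Ps is the price sellers receive.
Demand in terms of Ps becomes Qd = 146 − 0.5(Ps − 45) = 168.5 - 0.5Ps. Setting this equal to supply: 168.5 - 0.5Ps = -172 + 2.5Ps, so Ps = 113.5.
Buyers pay Pb = 113.5 − 45 = 68.5; Q' = -172 + 2.5·113.5 = 111.75.
Buyers' price falls by P* − Pb = 106 − 68.5 = 37.5; sellers' price rises by Ps − P* = 113.5 − 106 = 7.5.

Buyers gain 37.5 per unit; sellers gain 7.5 per unit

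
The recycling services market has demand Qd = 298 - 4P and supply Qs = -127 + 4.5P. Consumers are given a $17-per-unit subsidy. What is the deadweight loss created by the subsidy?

Pre-subsidy: 298 - 4P = -127 + 4.5P gives P* = 50, Q* = 98.
With the rebate, buyers effectively pay Pb = Ps − 17, where Ps is the price sellers receive.
Demand in terms of Ps becomes Qd = 298 − 4(Ps − 17) = 366 - 4Ps. Setting this equal to supply: 366 - 4Ps = -127 + 4.5Ps, so Ps = 58.
Buyers pay Pb = 58 − 17 = 41; Q' = -127 + 4.5·58 = 134.
The subsidy expands output by 134 − 98 = 36 past the efficient level; on those units the gap between marginal cost and willingness to pay runs from 0 up to 17.
DWL = ½ × 17 × 36 = 306.

Deadweight loss = $306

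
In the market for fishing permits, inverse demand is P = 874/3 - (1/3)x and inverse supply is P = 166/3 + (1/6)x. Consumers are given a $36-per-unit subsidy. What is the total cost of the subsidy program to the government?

Pre-subsidy: 874/3 - (1/3)x = 166/3 + (1/6)x gives x* = 472 and P* = 134.
With the rebate, buyers effectively pay Pb = Ps − 36, where Ps is the price sellers receive.
On the curves, Pb = 874/3 - (1/3)x and Ps = 166/3 + (1/6)x; the wedge Ps − Pb = 36 gives 166/3 + (1/6)x − (874/3 - (1/3)x) = 36, so x' = 544.
Then Pb = 874/3 − (1/3)·544 = 110 and Ps = 166/3 + (1/6)·544 = 146.
Government outlay = subsidy × quantity = 36 × 544 = 19584.

Government cost = $19584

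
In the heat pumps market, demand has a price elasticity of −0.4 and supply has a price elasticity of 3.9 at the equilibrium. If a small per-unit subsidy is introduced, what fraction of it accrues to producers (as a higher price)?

Producer share = 4/43

For a small subsidy around the equilibrium, the benefit split depends on the relative slopes, which at a point are proportional to the elasticities.
Buyer share = εs/(εs + |εd|) = 3.9/(3.9 + 0.4) = 39/43; seller share = |εd|/(εs + |εd|) = 4/43.
So producers capture 4/43 of the subsidy.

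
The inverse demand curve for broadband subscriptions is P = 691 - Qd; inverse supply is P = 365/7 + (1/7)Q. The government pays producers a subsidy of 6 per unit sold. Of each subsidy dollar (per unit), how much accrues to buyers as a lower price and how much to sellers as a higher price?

Buyers gain 5.25 per unit; sellers gain 0.75 per unit

Pre-subsidy: 691 - Q = 365/7 + (1/7)Q gives Q* = 559 and P* = 132.
With the subsidy, sellers receive Ps = Pb + 6 for each unit, where Pb is the price buyers pay.
On the curves, Pb = 691 - Q and Ps = 365/7 + (1/7)Q; the wedge Ps − Pb = 6 gives 365/7 + (1/7)Q − (691 - Q) = 6, so Q' = 564.25.
Then Pb = 691 − 1·564.25 = 126.75 and Ps = 365/7 + (1/7)·564.25 = 132.75.
Buyers' price falls by P* − Pb = 132 − 126.75 = 5.25; sellers' price rises by Ps − P* = 132.75 − 132 = 0.75.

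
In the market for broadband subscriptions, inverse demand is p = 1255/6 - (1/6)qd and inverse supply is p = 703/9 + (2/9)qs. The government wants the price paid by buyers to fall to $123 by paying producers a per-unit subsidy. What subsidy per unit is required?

At a buyer price of 123, quantity demanded is 1255 − 6·123 = 517.
Sellers supply 517 only when they receive ps = 703/9 + (2/9)·517 = 193.
s = ps − pb = 193 − 123 = 70.

Required subsidy s = $70 per unit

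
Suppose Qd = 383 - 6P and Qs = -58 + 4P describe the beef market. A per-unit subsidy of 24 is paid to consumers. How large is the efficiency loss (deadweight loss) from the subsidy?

Deadweight loss = 691.2

Pre-subsidy: 383 - 6P = -58 + 4P gives P* = 44.1, Q* = 118.4.
With the rebate, buyers effectively pay Pb = Ps − 24, where Ps is the price sellers receive.
Demand in terms of Ps becomes Qd = 383 − 6(Ps − 24) = 527 - 6Ps. Setting this equal to supply: 527 - 6Ps = -58 + 4Ps, so Ps = 58.5.
Buyers pay Pb = 58.5 − 24 = 34.5; Q' = -58 + 4·58.5 = 176.
The subsidy expands output by 176 − 118.4 = 57.6 past the efficient level; on those units the gap between marginal cost and willingness to pay runs from 0 up to 24.
DWL = ½ × 24 × 57.6 = 691.2.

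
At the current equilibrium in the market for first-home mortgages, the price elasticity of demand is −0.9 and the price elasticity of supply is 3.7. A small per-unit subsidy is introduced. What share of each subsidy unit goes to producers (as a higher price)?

For a small subsidy around the equilibrium, the benefit split depends on the relative slopes, which at a point are proportional to the elasticities.
Buyer share = εs/(εs + |εd|) = 3.7/(3.7 + 0.9) = 37/46; seller share = |εd|/(εs + |εd|) = 9/46.
So producers capture 9/46 of the subsidy.

Producer share = 9/46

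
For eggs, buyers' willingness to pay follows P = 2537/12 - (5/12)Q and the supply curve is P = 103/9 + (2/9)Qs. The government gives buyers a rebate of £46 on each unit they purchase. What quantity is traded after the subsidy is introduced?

Q' = 385

Pre-subsidy: 2537/12 - (5/12)Q = 103/9 + (2/9)Q gives Q* = 313 and P* = 81.
With the rebate, buyers effectively pay Pb = Ps − 46, where Ps is the price sellers receive.
On the curves, Pb = 2537/12 - (5/12)Q and Ps = 103/9 + (2/9)Q; the wedge Ps − Pb = 46 gives 103/9 + (2/9)Q − (2537/12 - (5/12)Q) = 46, so Q' = 385.
Then Pb = 2537/12 − (5/12)·385 = 51 and Ps = 103/9 + (2/9)·385 = 97.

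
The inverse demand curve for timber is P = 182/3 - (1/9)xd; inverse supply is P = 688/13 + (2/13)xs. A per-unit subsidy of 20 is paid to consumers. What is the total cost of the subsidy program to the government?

Government cost = 64920/31

Pre-subsidy: 182/3 - (1/9)x = 688/13 + (2/13)x gives x* = 906/31 and P* = 1780/31.
With the rebate, buyers effectively pay Pb = Ps − 20, where Ps is the price sellers receive.
On the curves, Pb = 182/3 - (1/9)x and Ps = 688/13 + (2/13)x; the wedge Ps − Pb = 20 gives 688/13 + (2/13)x − (182/3 - (1/9)x) = 20, so x' = 3246/31.
Then Pb = 182/3 − (1/9)·(3246/31) = 1520/31 and Ps = 688/13 + (2/13)·(3246/31) = 2140/31.
Government outlay = subsidy × quantity = 20 × 3246/31 = 64920/31.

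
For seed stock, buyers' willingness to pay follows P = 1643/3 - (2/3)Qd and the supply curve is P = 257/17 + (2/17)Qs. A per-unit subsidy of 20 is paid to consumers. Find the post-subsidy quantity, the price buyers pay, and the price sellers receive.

Pre-subsidy: 1643/3 - (2/3)Q = 257/17 + (2/17)Q gives Q* = 679 and P* = 95.
With the rebate, buyers effectively pay Pb = Ps − 20, where Ps is the price sellers receive.
On the curves, Pb = 1643/3 - (2/3)Q and Ps = 257/17 + (2/17)Q; the wedge Ps − Pb = 20 gives 257/17 + (2/17)Q − (1643/3 - (2/3)Q) = 20, so Q' = 704.5.
Then Pb = 1643/3 − (2/3)·704.5 = 78 and Ps = 257/17 + (2/17)·704.5 = 98.

Q' = 704.5; buyers pay 78; sellers receive 98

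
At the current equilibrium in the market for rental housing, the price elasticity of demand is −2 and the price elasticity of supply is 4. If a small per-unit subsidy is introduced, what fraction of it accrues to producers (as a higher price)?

For a small subsidy around the equilibrium, the benefit split depends on the relative slopes, which at a point are proportional to the elasticities.
Buyer share = εs/(εs + |εd|) = 4/(4 + 2) = 2/3; seller share = |εd|/(εs + |εd|) = 1/3.
So producers capture 1/3 of the subsidy.

Producer share = 1/3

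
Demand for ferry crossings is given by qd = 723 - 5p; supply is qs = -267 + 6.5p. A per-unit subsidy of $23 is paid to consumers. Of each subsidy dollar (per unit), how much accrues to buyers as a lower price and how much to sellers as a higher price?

Buyers gain $13 per unit; sellers gain $10 per unit

Pre-subsidy: 723 - 5p = -267 + 6.5p gives p* = 1980/23, q* = 6729/23.
With the rebate, buyers effectively pay pb = ps − 23, where ps is the price sellers receive.
Demand in terms of ps becomes qd = 723 − 5(ps − 23) = 838 - 5ps. Setting this equal to supply: 838 - 5ps = -267 + 6.5ps, so ps = 2210/23.
Buyers pay pb = 2210/23 − 23 = 1681/23; q' = -267 + 6.5·(2210/23) = 8224/23.
Buyers' price falls by p* − pb = 1980/23 − 1681/23 = 13; sellers' price rises by ps − p* = 2210/23 − 1980/23 = 10.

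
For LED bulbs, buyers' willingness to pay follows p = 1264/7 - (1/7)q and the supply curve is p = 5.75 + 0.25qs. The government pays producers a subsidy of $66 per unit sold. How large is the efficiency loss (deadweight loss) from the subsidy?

Pre-subsidy: 1264/7 - (1/7)q = 5.75 + 0.25q gives q* = 445 and p* = 117.
With the subsidy, sellers receive ps = pb + 66 for each unit, where pb is the price buyers pay.
On the curves, pb = 1264/7 - (1/7)q and ps = 5.75 + 0.25q; the wedge ps − pb = 66 gives 5.75 + 0.25q − (1264/7 - (1/7)q) = 66, so q' = 613.
Then pb = 1264/7 − (1/7)·613 = 93 and ps = 5.75 + 0.25·613 = 159.
The subsidy expands output by 613 − 445 = 168 past the efficient level; on those units the gap between marginal cost and willingness to pay runs from 0 up to 66.
DWL = ½ × 66 × 168 = 5544.

Deadweight loss = $5544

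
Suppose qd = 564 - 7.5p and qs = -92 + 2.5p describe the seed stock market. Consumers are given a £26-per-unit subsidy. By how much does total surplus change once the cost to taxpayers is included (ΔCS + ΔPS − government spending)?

Pre-subsidy: 564 - 7.5p = -92 + 2.5p gives p* = 65.6, q* = 72.
With the rebate, buyers effectively pay pb = ps − 26, where ps is the price sellers receive.
Demand in terms of ps becomes qd = 564 − 7.5(ps − 26) = 759 - 7.5ps. Setting this equal to supply: 759 - 7.5ps = -92 + 2.5ps, so ps = 85.1.
Buyers pay pb = 85.1 − 26 = 59.1; q' = -92 + 2.5·85.1 = 120.75.
ΔCS = ½(72 + 120.75)(65.6 − 59.1) = 626.4375; ΔPS = ½(72 + 120.75)(85.1 − 65.6) = 1879.3125.
Government spending = 26 × 120.75 = 3139.5.
Net change = 626.4375 + 1879.3125 − 3139.5 = -633.75. The loss equals the DWL triangle ½·26·48.75.

Net change in total surplus = -£633.75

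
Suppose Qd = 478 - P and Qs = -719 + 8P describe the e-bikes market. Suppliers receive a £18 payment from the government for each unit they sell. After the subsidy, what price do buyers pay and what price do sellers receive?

Pre-subsidy: 478 - P = -719 + 8P gives P* = 133, Q* = 345.
With the subsidy, sellers receive Ps = Pb + 18 for each unit, where Pb is the price buyers pay.
Supply in terms of Pb becomes Qs = -719 + 8(Pb + 18) = -575 + 8Pb. Setting this equal to demand: 478 - Pb = -575 + 8Pb, so Pb = 117.
Sellers receive Ps = 117 + 18 = 135; Q' = 478 − 1·117 = 361.

Buyers pay £117; sellers receive £135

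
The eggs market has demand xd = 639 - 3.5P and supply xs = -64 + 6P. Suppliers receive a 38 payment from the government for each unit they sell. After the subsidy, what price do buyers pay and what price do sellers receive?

Pre-subsidy: 639 - 3.5P = -64 + 6P gives P* = 74, x* = 380.
With the subsidy, sellers receive Ps = Pb + 38 for each unit, where Pb is the price buyers pay.
Supply in terms of Pb becomes xs = -64 + 6(Pb + 38) = 164 + 6Pb. Setting this equal to demand: 639 - 3.5Pb = 164 + 6Pb, so Pb = 50.
Sellers receive Ps = 50 + 38 = 88; x' = 639 − 3.5·50 = 464.

Buyers pay 50; sellers receive 88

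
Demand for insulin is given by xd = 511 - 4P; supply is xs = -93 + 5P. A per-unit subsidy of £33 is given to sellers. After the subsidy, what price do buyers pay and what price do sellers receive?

Buyers pay 439/9; sellers receive 736/9

Pre-subsidy: 511 - 4P = -93 + 5P gives P* = 604/9, x* = 2183/9.
With the subsidy, sellers receive Ps = Pb + 33 for each unit, where Pb is the price buyers pay.
Supply in terms of Pb becomes xs = -93 + 5(Pb + 33) = 72 + 5Pb. Setting this equal to demand: 511 - 4Pb = 72 + 5Pb, so Pb = 439/9.
Sellers receive Ps = 439/9 + 33 = 736/9; x' = 511 − 4·(439/9) = 2843/9.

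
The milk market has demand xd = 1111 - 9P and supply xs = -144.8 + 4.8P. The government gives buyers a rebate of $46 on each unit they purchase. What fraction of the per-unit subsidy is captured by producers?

Pre-subsidy: 1111 - 9P = -144.8 + 4.8P gives P* = 91, x* = 292.
With the rebate, buyers effectively pay Pb = Ps − 46, where Ps is the price sellers receive.
Demand in terms of Ps becomes xd = 1111 − 9(Ps − 46) = 1525 - 9Ps. Setting this equal to supply: 1525 - 9Ps = -144.8 + 4.8Ps, so Ps = 121.
Buyers pay Pb = 121 − 46 = 75; x' = -144.8 + 4.8·121 = 436.
Buyers' price falls by P* − Pb = 91 − 75 = 16; sellers' price rises by Ps − P* = 121 − 91 = 30.
So producers capture 30/46 = 15/23 of each unit of subsidy.

Producer share = 15/23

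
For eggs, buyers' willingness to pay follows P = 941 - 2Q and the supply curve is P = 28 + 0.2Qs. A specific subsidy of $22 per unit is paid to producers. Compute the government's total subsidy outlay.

Pre-subsidy: 941 - 2Q = 28 + 0.2Q gives Q* = 415 and P* = 111.
With the subsidy, sellers receive Ps = Pb + 22 for each unit, where Pb is the price buyers pay.
On the curves, Pb = 941 - 2Q and Ps = 28 + 0.2Q; the wedge Ps − Pb = 22 gives 28 + 0.2Q − (941 - 2Q) = 22, so Q' = 425.
Then Pb = 941 − 2·425 = 91 and Ps = 28 + 0.2·425 = 113.
Government outlay = subsidy × quantity = 22 × 425 = 9350.

Government cost = $9350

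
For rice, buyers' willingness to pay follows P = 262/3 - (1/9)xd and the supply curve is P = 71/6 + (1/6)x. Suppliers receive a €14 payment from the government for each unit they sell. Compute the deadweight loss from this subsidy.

Pre-subsidy: 262/3 - (1/9)x = 71/6 + (1/6)x gives x* = 271.8 and P* = 857/15.
With the subsidy, sellers receive Ps = Pb + 14 for each unit, where Pb is the price buyers pay.
On the curves, Pb = 262/3 - (1/9)x and Ps = 71/6 + (1/6)x; the wedge Ps − Pb = 14 gives 71/6 + (1/6)x − (262/3 - (1/9)x) = 14, so x' = 322.2.
Then Pb = 262/3 − (1/9)·322.2 = 773/15 and Ps = 71/6 + (1/6)·322.2 = 983/15.
The subsidy expands output by 322.2 − 271.8 = 50.4 past the efficient level; on those units the gap between marginal cost and willingness to pay runs from 0 up to 14.
DWL = ½ × 14 × 50.4 = 352.8.

Deadweight loss = €352.8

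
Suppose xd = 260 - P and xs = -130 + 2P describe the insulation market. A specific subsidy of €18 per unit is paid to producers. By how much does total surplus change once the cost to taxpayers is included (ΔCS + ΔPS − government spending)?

Pre-subsidy: 260 - P = -130 + 2P gives P* = 130, x* = 130.
With the subsidy, sellers receive Ps = Pb + 18 for each unit, where Pb is the price buyers pay.
Supply in terms of Pb becomes xs = -130 + 2(Pb + 18) = -94 + 2Pb. Setting this equal to demand: 260 - Pb = -94 + 2Pb, so Pb = 118.
Sellers receive Ps = 118 + 18 = 136; x' = 260 − 1·118 = 142.
ΔCS = ½(130 + 142)(130 − 118) = 1632; ΔPS = ½(130 + 142)(136 − 130) = 816.
Government spending = 18 × 142 = 2556.
Net change = 1632 + 816 − 2556 = -108. The loss equals the DWL triangle ½·18·12.

Net change in total surplus = -€108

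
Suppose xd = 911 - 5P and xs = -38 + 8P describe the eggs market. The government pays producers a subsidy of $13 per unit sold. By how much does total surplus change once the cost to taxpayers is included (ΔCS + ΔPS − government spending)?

Pre-subsidy: 911 - 5P = -38 + 8P gives P* = 73, x* = 546.
With the subsidy, sellers receive Ps = Pb + 13 for each unit, where Pb is the price buyers pay.
Supply in terms of Pb becomes xs = -38 + 8(Pb + 13) = 66 + 8Pb. Setting this equal to demand: 911 - 5Pb = 66 + 8Pb, so Pb = 65.
Sellers receive Ps = 65 + 13 = 78; x' = 911 − 5·65 = 586.
ΔCS = ½(546 + 586)(73 − 65) = 4528; ΔPS = ½(546 + 586)(78 − 73) = 2830.
Government spending = 13 × 586 = 7618.
Net change = 4528 + 2830 − 7618 = -260. The loss equals the DWL triangle ½·13·40.

Net change in total surplus = -$260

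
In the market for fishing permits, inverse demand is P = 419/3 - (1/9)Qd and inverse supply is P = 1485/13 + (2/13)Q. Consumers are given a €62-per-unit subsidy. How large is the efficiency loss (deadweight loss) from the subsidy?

Deadweight loss = €7254

Pre-subsidy: 419/3 - (1/9)Q = 1485/13 + (2/13)Q gives Q* = 96 and P* = 129.
With the rebate, buyers effectively pay Pb = Ps − 62, where Ps is the price sellers receive.
On the curves, Pb = 419/3 - (1/9)Q and Ps = 1485/13 + (2/13)Q; the wedge Ps − Pb = 62 gives 1485/13 + (2/13)Q − (419/3 - (1/9)Q) = 62, so Q' = 330.
Then Pb = 419/3 − (1/9)·330 = 103 and Ps = 1485/13 + (2/13)·330 = 165.
The subsidy expands output by 330 − 96 = 234 past the efficient level; on those units the gap between marginal cost and willingness to pay runs from 0 up to 62.
DWL = ½ × 62 × 234 = 7254.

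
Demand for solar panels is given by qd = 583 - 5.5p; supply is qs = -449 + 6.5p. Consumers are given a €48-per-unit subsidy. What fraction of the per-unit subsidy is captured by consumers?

Pre-subsidy: 583 - 5.5p = -449 + 6.5p gives p* = 86, q* = 110.
With the rebate, buyers effectively pay pb = ps − 48, where ps is the price sellers receive.
Demand in terms of ps becomes qd = 583 − 5.5(ps − 48) = 847 - 5.5ps. Setting this equal to supply: 847 - 5.5ps = -449 + 6.5ps, so ps = 108.
Buyers pay pb = 108 − 48 = 60; q' = -449 + 6.5·108 = 253.
Buyers' price falls by p* − pb = 86 − 60 = 26; sellers' price rises by ps − p* = 108 − 86 = 22.
So consumers capture 26/48 = 13/24 of each unit of subsidy.

Consumer share = 13/24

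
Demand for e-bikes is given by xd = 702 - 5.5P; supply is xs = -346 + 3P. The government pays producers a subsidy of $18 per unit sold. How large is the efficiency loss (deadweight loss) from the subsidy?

Pre-subsidy: 702 - 5.5P = -346 + 3P gives P* = 2096/17, x* = 406/17.
With the subsidy, sellers receive Ps = Pb + 18 for each unit, where Pb is the price buyers pay.
Supply in terms of Pb becomes xs = -346 + 3(Pb + 18) = -292 + 3Pb. Setting this equal to demand: 702 - 5.5Pb = -292 + 3Pb, so Pb = 1988/17.
Sellers receive Ps = 1988/17 + 18 = 2294/17; x' = 702 − 5.5·(1988/17) = 1000/17.
The subsidy expands output by 1000/17 − 406/17 = 594/17 past the efficient level; on those units the gap between marginal cost and willingness to pay runs from 0 up to 18.
DWL = ½ × 18 × 594/17 = 5346/17.

Deadweight loss = 5346/17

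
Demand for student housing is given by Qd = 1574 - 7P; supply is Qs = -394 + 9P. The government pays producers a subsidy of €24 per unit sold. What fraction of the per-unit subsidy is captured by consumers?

Consumer share = 0.5625

Pre-subsidy: 1574 - 7P = -394 + 9P gives P* = 123, Q* = 713.
With the subsidy, sellers receive Ps = Pb + 24 for each unit, where Pb is the price buyers pay.
Supply in terms of Pb becomes Qs = -394 + 9(Pb + 24) = -178 + 9Pb. Setting this equal to demand: 1574 - 7Pb = -178 + 9Pb, so Pb = 109.5.
Sellers receive Ps = 109.5 + 24 = 133.5; Q' = 1574 − 7·109.5 = 807.5.
Buyers' price falls by P* − Pb = 123 − 109.5 = 13.5; sellers' price rises by Ps − P* = 133.5 − 123 = 10.5.
So consumers capture 13.5/24 = 0.5625 of each unit of subsidy.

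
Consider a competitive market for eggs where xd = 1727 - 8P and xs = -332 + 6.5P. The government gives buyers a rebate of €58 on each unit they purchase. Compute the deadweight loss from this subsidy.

Deadweight loss = €6032

Pre-subsidy: 1727 - 8P = -332 + 6.5P gives P* = 142, x* = 591.
With the rebate, buyers effectively pay Pb = Ps − 58, where Ps is the price sellers receive.
Demand in terms of Ps becomes xd = 1727 − 8(Ps − 58) = 2191 - 8Ps. Setting this equal to supply: 2191 - 8Ps = -332 + 6.5Ps, so Ps = 174.
Buyers pay Pb = 174 − 58 = 116; x' = -332 + 6.5·174 = 799.
The subsidy expands output by 799 − 591 = 208 past the efficient level; on those units the gap between marginal cost and willingness to pay runs from 0 up to 58.
DWL = ½ × 58 × 208 = 6032.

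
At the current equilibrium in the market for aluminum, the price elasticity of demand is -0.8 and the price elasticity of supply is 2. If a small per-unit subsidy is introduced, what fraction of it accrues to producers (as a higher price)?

For a small subsidy around the equilibrium, the benefit split depends on the relative slopes, which at a point are proportional to the elasticities.
Buyer share = εs/(εs + |εd|) = 2/(2 + 0.8) = 5/7; seller share = |εd|/(εs + |εd|) = 2/7.
So producers capture 2/7 of the subsidy.

Producer share = 2/7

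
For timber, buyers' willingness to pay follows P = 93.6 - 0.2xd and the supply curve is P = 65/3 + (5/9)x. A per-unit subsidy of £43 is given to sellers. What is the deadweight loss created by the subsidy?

Pre-subsidy: 93.6 - 0.2x = 65/3 + (5/9)x gives x* = 3237/34 and P* = 2535/34.
With the subsidy, sellers receive Ps = Pb + 43 for each unit, where Pb is the price buyers pay.
On the curves, Pb = 93.6 - 0.2x and Ps = 65/3 + (5/9)x; the wedge Ps − Pb = 43 gives 65/3 + (5/9)x − (93.6 - 0.2x) = 43, so x' = 2586/17.
Then Pb = 93.6 − 0.2·(2586/17) = 1074/17 and Ps = 65/3 + (5/9)·(2586/17) = 1805/17.
The subsidy expands output by 2586/17 − 3237/34 = 1935/34 past the efficient level; on those units the gap between marginal cost and willingness to pay runs from 0 up to 43.
DWL = ½ × 43 × 1935/34 = 83205/68.

Deadweight loss = 83205/68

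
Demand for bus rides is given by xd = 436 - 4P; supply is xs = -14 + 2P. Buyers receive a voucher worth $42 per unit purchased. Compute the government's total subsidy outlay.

Pre-subsidy: 436 - 4P = -14 + 2P gives P* = 75, x* = 136.
With the rebate, buyers effectively pay Pb = Ps − 42, where Ps is the price sellers receive.
Demand in terms of Ps becomes xd = 436 − 4(Ps − 42) = 604 - 4Ps. Setting this equal to supply: 604 - 4Ps = -14 + 2Ps, so Ps = 103.
Buyers pay Pb = 103 − 42 = 61; x' = -14 + 2·103 = 192.
Government outlay = subsidy × quantity = 42 × 192 = 8064.

Government cost = $8064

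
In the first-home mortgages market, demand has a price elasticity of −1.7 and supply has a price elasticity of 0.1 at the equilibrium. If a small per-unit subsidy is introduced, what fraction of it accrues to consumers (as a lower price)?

Consumer share = 1/18

For a small subsidy around the equilibrium, the benefit split depends on the relative slopes, which at a point are proportional to the elasticities.
Buyer share = εs/(εs + |εd|) = 0.1/(0.1 + 1.7) = 1/18; seller share = |εd|/(εs + |εd|) = 17/18.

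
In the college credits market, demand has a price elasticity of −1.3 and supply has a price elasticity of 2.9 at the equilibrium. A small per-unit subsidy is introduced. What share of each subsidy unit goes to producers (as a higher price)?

For a small subsidy around the equilibrium, the benefit split depends on the relative slopes, which at a point are proportional to the elasticities.
Buyer share = εs/(εs + |εd|) = 2.9/(2.9 + 1.3) = 29/42; seller share = |εd|/(εs + |εd|) = 13/42.
So producers capture 13/42 of the subsidy.

Producer share = 13/42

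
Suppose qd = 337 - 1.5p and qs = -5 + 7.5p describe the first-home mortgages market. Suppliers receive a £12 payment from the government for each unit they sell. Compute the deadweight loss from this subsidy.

Pre-subsidy: 337 - 1.5p = -5 + 7.5p gives p* = 38, q* = 280.
With the subsidy, sellers receive ps = pb + 12 for each unit, where pb is the price buyers pay.
Supply in terms of pb becomes qs = -5 + 7.5(pb + 12) = 85 + 7.5pb. Setting this equal to demand: 337 - 1.5pb = 85 + 7.5pb, so pb = 28.
Sellers receive ps = 28 + 12 = 40; q' = 337 − 1.5·28 = 295.
The subsidy expands output by 295 − 280 = 15 past the efficient level; on those units the gap between marginal cost and willingness to pay runs from 0 up to 12.
DWL = ½ × 12 × 15 = 90.

Deadweight loss = £90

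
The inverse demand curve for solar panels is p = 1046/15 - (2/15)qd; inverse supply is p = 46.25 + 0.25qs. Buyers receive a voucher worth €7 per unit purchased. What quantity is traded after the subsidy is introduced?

Pre-subsidy: 1046/15 - (2/15)q = 46.25 + 0.25q gives q* = 1409/23 and p* = 1416/23.
With the rebate, buyers effectively pay pb = ps − 7, where ps is the price sellers receive.
On the curves, pb = 1046/15 - (2/15)q and ps = 46.25 + 0.25q; the wedge ps − pb = 7 gives 46.25 + 0.25q − (1046/15 - (2/15)q) = 7, so q' = 1829/23.
Then pb = 1046/15 − (2/15)·(1829/23) = 1360/23 and ps = 46.25 + 0.25·(1829/23) = 1521/23.

q' = 1829/23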